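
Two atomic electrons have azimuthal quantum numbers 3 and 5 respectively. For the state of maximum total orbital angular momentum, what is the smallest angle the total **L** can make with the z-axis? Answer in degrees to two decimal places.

θ_min ≈ 19.47°

The total orbital quantum number L ranges from |l₁ − l₂| to l₁ + l₂ in integer steps.
L ∈ {2, 3, 4, 5, 6, 7, 8}.
The maximum is L = 8, with |L_tot| = ℏ√(8·9) = 6√2 ℏ.
The minimum angle with z is arccos(8/√72) ≈ 19.47°.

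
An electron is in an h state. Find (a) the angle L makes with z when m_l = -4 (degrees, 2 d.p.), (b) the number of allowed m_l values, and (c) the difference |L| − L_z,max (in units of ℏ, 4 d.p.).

The letter h corresponds to l = 5.
For m_l = -4: cos θ = -4/√30, θ ≈ 136.91°.
There are 2l+1 = 11 values of m_l.
|L| − L_z,max = (√30 − 5)ℏ ≈ 0.4772ℏ.

θ(m_l=-4) ≈ 136.91°; 11 values; |L|−L_z,max ≈ 0.4772ℏ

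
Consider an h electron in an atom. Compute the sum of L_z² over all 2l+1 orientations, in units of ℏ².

An h state has l = 5.
The allowed m_l values are -5, -4, -3, -2, -1, 0, 1, 2, 3, 4, 5.
Summing m² from −5 to 5: Σ m_l² = 110.

Σ(L_z)² = 110 ℏ²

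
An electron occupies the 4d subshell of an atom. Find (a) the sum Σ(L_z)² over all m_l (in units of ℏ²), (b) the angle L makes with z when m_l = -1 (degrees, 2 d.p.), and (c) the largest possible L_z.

The 4d subshell has l = 2.
Σ m_l² = 10, so Σ(L_z)² = 10 ℏ².
For m_l = -1: cos θ = -1/√6, θ ≈ 114.09°.
L_z,max = lℏ = 2ℏ.

Σ(L_z)² = 10 ℏ²; θ(m_l=-1) ≈ 114.09°; L_z,max = 2ℏ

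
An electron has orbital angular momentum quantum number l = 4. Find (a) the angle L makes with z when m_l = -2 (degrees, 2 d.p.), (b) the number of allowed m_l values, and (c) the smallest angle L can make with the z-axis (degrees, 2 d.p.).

For m_l = -2: cos θ = -2/√20, θ ≈ 116.57°.
There are 2l+1 = 9 values of m_l.
cos θ_min = 4/√20, so θ_min ≈ 26.57°.

θ(m_l=-2) ≈ 116.57°; 9 values; θ_min ≈ 26.57°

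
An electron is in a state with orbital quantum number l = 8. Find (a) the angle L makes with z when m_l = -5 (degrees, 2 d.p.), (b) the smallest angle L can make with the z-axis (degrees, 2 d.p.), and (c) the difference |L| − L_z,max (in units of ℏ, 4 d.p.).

For m_l = -5: cos θ = -5/√72, θ ≈ 126.10°.
cos θ_min = 8/√72, so θ_min ≈ 19.47°.
|L| − L_z,max = (6√2 − 8)ℏ ≈ 0.4853ℏ.

θ(m_l=-5) ≈ 126.10°; θ_min ≈ 19.47°; |L|−L_z,max ≈ 0.4853ℏ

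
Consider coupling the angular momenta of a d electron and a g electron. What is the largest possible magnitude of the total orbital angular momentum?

The total orbital quantum number L ranges from |l₁ − l₂| to l₁ + l₂ in integer steps.
Allowed values: L = 2, 3, 4, 5, 6.
The largest magnitude corresponds to L = 6: |L_tot| = ℏ√(6·7) = √42 ℏ.

|L_tot|_max = √42 ℏ ≈ 6.481ℏ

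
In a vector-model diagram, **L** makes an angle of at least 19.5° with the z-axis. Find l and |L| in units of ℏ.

l = 8, |L| = 6√2 ℏ ≈ 8.485ℏ

cos²θ_min = l/(l+1) = 0.8886.
l = cos²θ/sin²θ ≈ 8.
Then |L| = ℏ√(8·9) = 6√2 ℏ.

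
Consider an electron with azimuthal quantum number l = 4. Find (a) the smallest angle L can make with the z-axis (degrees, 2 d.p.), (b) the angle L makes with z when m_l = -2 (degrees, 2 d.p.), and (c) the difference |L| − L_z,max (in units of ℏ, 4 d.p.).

cos θ_min = 4/√20, so θ_min ≈ 26.57°.
For m_l = -2: cos θ = -2/√20, θ ≈ 116.57°.
|L| − L_z,max = (2√5 − 4)ℏ ≈ 0.4721ℏ.

θ_min ≈ 26.57°; θ(m_l=-2) ≈ 116.57°; |L|−L_z,max ≈ 0.4721ℏ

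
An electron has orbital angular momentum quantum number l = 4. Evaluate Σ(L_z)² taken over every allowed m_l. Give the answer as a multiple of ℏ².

The allowed m_l values are -4, -3, -2, -1, 0, 1, 2, 3, 4.
Σ m_l² = l(l+1)(2l+1)/3 = 4·5·9/3 = 60.

Σ(L_z)² = 60 ℏ²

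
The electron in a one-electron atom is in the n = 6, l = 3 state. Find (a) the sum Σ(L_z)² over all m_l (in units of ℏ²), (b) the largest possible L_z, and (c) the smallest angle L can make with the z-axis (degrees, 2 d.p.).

Σ(L_z)² = 28 ℏ²; L_z,max = 3ℏ; θ_min ≈ 30.00°

Σ m_l² = 28, so Σ(L_z)² = 28 ℏ².
L_z,max = lℏ = 3ℏ.
cos θ_min = 3/√12, so θ_min ≈ 30.00°.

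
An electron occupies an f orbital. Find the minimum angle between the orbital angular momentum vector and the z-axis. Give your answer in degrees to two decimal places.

For an f orbital, l = 3.
|L|² = l(l+1)ℏ² = 12ℏ², so |L| = 2√3 ℏ.
The smallest angle corresponds to the largest L_z, i.e. m_l = l = 3, giving L_z = 3ℏ.
cos θ_min = 3/√12, so θ_min ≈ 30.00°.

θ_min ≈ 30.00°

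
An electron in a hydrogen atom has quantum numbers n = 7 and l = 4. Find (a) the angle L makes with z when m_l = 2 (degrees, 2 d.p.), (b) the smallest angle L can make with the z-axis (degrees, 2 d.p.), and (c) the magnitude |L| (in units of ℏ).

θ(m_l=2) ≈ 63.43°; θ_min ≈ 26.57°; |L| = 2√5 ℏ ≈ 4.472ℏ

For m_l = 2: cos θ = 2/√20, θ ≈ 63.43°.
cos θ_min = 4/√20, so θ_min ≈ 26.57°.
|L| = ℏ√(4·5) = 2√5 ℏ ≈ 4.472ℏ.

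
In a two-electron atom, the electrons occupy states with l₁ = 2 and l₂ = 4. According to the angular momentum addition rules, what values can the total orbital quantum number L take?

L = 2, 3, 4, 5, 6

Angular momentum addition gives L = |l₁ − l₂|, …, l₁ + l₂.
L ∈ {2, 3, 4, 5, 6}.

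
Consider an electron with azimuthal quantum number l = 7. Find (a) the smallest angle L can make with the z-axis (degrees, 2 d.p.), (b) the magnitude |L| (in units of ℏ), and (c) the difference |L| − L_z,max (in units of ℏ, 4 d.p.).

θ_min ≈ 20.70°; |L| = 2√14 ℏ ≈ 7.483ℏ; |L|−L_z,max ≈ 0.4833ℏ

cos θ_min = 7/√56, so θ_min ≈ 20.70°.
|L| = ℏ√(7·8) = 2√14 ℏ ≈ 7.483ℏ.
|L| − L_z,max = (2√14 − 7)ℏ ≈ 0.4833ℏ.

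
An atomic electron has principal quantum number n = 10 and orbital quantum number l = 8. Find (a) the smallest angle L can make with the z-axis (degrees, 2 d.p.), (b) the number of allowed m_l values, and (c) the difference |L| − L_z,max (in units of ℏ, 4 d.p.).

cos θ_min = 8/√72, so θ_min ≈ 19.47°.
There are 2l+1 = 17 values of m_l.
|L| − L_z,max = (6√2 − 8)ℏ ≈ 0.4853ℏ.

θ_min ≈ 19.47°; 17 values; |L|−L_z,max ≈ 0.4853ℏ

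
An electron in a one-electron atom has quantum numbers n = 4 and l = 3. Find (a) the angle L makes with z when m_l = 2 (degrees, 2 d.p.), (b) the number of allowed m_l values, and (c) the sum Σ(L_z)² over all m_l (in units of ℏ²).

For m_l = 2: cos θ = 2/√12, θ ≈ 54.74°.
There are 2l+1 = 7 values of m_l.
Σ m_l² = 28, so Σ(L_z)² = 28 ℏ².

θ(m_l=2) ≈ 54.74°; 7 values; Σ(L_z)² = 28 ℏ²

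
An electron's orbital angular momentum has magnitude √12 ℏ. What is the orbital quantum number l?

l = 3

Since |L|² = l(l+1)ℏ², l(l+1) = 12.
The positive root is l = 3.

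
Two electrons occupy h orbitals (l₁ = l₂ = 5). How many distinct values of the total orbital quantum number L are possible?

The total orbital quantum number L ranges from |l₁ − l₂| to l₁ + l₂ in integer steps.
L ∈ {0, 1, 2, 3, 4, 5, 6, 7, 8, 9, 10}.
That is 11 values.

11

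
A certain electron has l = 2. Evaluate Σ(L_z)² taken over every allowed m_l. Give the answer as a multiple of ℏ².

m_l runs from −2 to 2, i.e. {-2, -1, 0, 1, 2}.
Summing m² from −2 to 2: Σ m_l² = 10.

Σ(L_z)² = 10 ℏ²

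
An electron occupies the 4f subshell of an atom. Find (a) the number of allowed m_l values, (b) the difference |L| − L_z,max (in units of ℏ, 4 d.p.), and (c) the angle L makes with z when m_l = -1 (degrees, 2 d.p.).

7 values; |L|−L_z,max ≈ 0.4641ℏ; θ(m_l=-1) ≈ 106.78°

4f means n = 4, l = 3.
There are 2l+1 = 7 values of m_l.
|L| − L_z,max = (2√3 − 3)ℏ ≈ 0.4641ℏ.
For m_l = -1: cos θ = -1/√12, θ ≈ 106.78°.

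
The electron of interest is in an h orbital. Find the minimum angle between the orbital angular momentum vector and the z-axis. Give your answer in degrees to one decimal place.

θ_min ≈ 24.1°

An h state has l = 5.
|L|² = l(l+1)ℏ² = 30ℏ², so |L| = √30 ℏ.
The smallest angle corresponds to the largest L_z, i.e. m_l = l = 5, giving L_z = 5ℏ.
cos θ_min = 5/√30, so θ_min ≈ 24.1°.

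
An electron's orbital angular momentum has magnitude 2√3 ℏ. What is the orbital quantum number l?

l = 3

(|L|/ℏ)² = l(l+1) = 12.
The positive root is l = 3.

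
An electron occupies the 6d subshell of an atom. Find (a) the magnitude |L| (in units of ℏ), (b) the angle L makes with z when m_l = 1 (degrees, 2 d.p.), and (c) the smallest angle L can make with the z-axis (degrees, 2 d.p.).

For 6d, l = 2.
|L| = ℏ√(2·3) = √6 ℏ ≈ 2.449ℏ.
For m_l = 1: cos θ = 1/√6, θ ≈ 65.91°.
cos θ_min = 2/√6, so θ_min ≈ 35.26°.

|L| = √6 ℏ ≈ 2.449ℏ; θ(m_l=1) ≈ 65.91°; θ_min ≈ 35.26°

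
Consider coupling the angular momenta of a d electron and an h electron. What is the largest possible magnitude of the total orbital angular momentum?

|L_tot|_max = 2√14 ℏ ≈ 7.483ℏ

Angular momentum addition gives L = |l₁ − l₂|, …, l₁ + l₂.
L ∈ {3, 4, 5, 6, 7}.
The largest magnitude corresponds to L = 7: |L_tot| = ℏ√(7·8) = 2√14 ℏ.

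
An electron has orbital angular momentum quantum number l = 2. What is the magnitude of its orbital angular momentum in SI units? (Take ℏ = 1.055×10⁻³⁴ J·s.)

|L| = 2.584×10⁻³⁴ J·s

|L| = ℏ√(l(l+1)) = ℏ√(2·3) = √6 ℏ
Numerically, |L| = 2.449 × (1.055×10⁻³⁴ J·s) = 2.584×10⁻³⁴ J·s.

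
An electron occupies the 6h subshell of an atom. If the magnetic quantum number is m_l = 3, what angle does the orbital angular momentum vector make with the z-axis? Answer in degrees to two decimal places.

θ ≈ 56.79°

For 6h, l = 5.
|L|² = l(l+1)ℏ² = 30ℏ², so |L| = √30 ℏ.
L_z = m_l ℏ = 3ℏ.
cos θ = L_z/|L| = 3/√30, so θ ≈ 56.79°.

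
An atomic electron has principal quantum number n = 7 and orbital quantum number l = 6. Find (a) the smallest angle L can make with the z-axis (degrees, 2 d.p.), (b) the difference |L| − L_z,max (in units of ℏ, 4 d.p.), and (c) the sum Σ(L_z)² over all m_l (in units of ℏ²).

cos θ_min = 6/√42, so θ_min ≈ 22.21°.
|L| − L_z,max = (√42 − 6)ℏ ≈ 0.4807ℏ.
Σ m_l² = 182, so Σ(L_z)² = 182 ℏ².

θ_min ≈ 22.21°; |L|−L_z,max ≈ 0.4807ℏ; Σ(L_z)² = 182 ℏ²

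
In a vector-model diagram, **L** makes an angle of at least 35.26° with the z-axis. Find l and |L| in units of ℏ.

l = 2, |L| = √6 ℏ ≈ 2.449ℏ

At minimum angle, m_l = l, so cos θ = l/√(l(l+1)); cos²θ = l/(l+1) = 0.6667.
Thus l = 0.6667/(1 − 0.6667) ≈ 2.
Then |L| = ℏ√(2·3) = √6 ℏ.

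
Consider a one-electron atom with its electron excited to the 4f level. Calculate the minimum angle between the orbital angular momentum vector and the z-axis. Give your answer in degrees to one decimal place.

θ_min ≈ 30.0°

The 4f level has l = 3.
|L| = √(l(l+1)) ℏ = 2√3 ℏ.
The smallest angle corresponds to the largest L_z, i.e. m_l = l = 3, giving L_z = 3ℏ.
cos θ_min = 3/√12, so θ_min ≈ 30.0°.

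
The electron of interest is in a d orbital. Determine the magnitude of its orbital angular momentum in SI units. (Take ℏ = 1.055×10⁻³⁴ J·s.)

|L| = 2.584×10⁻³⁴ J·s

For a d orbital, l = 2.
|L| = ℏ√(l(l+1)) = ℏ√(2·3) = √6 ℏ
Numerically, |L| = 2.449 × (1.055×10⁻³⁴ J·s) = 2.584×10⁻³⁴ J·s.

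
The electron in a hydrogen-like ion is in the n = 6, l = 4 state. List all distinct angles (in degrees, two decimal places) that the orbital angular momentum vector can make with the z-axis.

θ ∈ {26.57°, 47.87°, 63.43°, 77.08°, 90.00°, 102.92°, 116.57°, 132.13°, 153.43°}

|L| = √(l(l+1)) ℏ = 2√5 ℏ.
cos θ = m_l/√20 for each m_l ∈ {-4, -3, -2, -1, 0, 1, 2, 3, 4}.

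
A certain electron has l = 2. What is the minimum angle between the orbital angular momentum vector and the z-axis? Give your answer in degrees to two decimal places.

θ_min ≈ 35.26°

|L| = √(l(l+1)) ℏ = √6 ℏ.
The smallest angle corresponds to the largest L_z, i.e. m_l = l = 2, giving L_z = 2ℏ.
cos θ_min = 2/√6, so θ_min ≈ 35.26°.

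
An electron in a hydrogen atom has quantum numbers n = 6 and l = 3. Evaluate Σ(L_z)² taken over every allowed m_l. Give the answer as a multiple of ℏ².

m_l ∈ {-3, -2, -1, 0, 1, 2, 3}.
Σ m_l² = 2·(1 + 4 + 9) = 28.

Σ(L_z)² = 28 ℏ²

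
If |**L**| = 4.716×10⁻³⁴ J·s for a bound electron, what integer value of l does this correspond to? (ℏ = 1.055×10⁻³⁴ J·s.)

l = 4

|L|/ℏ = (4.716×10⁻³⁴)/(1.055×10⁻³⁴) ≈ 4.470.
l(l+1) ≈ 4.470² ≈ 19.98, so l = 4.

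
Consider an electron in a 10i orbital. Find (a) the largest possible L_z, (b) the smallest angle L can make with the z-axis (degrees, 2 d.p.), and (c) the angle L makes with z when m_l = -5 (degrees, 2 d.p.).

L_z,max = 6ℏ; θ_min ≈ 22.21°; θ(m_l=-5) ≈ 140.49°

For 10i, l = 6.
L_z,max = lℏ = 6ℏ.
cos θ_min = 6/√42, so θ_min ≈ 22.21°.
For m_l = -5: cos θ = -5/√42, θ ≈ 140.49°.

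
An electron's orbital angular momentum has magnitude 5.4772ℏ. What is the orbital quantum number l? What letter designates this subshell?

|L| = ℏ√(l(l+1)), so l(l+1) = 30.
Solving: l = 5.

l = 5 (h orbital)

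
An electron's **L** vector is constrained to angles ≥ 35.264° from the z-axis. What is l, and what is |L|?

At minimum angle, m_l = l, so cos θ = l/√(l(l+1)); cos²θ = l/(l+1) = 0.6667.
l = cos²θ/sin²θ ≈ 2.
Then |L| = ℏ√(2·3) = √6 ℏ.

l = 2, |L| = √6 ℏ ≈ 2.449ℏ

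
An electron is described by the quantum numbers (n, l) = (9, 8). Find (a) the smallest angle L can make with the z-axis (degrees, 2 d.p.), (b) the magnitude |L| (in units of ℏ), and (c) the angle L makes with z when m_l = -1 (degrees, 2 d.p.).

θ_min ≈ 19.47°; |L| = 6√2 ℏ ≈ 8.485ℏ; θ(m_l=-1) ≈ 96.77°

cos θ_min = 8/√72, so θ_min ≈ 19.47°.
|L| = ℏ√(8·9) = 6√2 ℏ ≈ 8.485ℏ.
For m_l = -1: cos θ = -1/√72, θ ≈ 96.77°.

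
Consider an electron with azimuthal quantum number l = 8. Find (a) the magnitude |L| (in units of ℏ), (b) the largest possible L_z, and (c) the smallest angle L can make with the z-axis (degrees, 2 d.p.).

|L| = ℏ√(8·9) = 6√2 ℏ ≈ 8.485ℏ.
L_z,max = lℏ = 8ℏ.
cos θ_min = 8/√72, so θ_min ≈ 19.47°.

|L| = 6√2 ℏ ≈ 8.485ℏ; L_z,max = 8ℏ; θ_min ≈ 19.47°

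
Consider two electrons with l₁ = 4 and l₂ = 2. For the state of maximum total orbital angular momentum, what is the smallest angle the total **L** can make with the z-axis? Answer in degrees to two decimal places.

By the triangle rule, |l₁ − l₂| ≤ L ≤ l₁ + l₂.
L ∈ {2, 3, 4, 5, 6}.
The maximum is L = 6, with |L_tot| = ℏ√(6·7) = √42 ℏ.
The minimum angle with z is arccos(6/√42) ≈ 22.21°.

θ_min ≈ 22.21°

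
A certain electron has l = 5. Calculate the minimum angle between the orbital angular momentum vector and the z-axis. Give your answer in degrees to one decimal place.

|L|² = l(l+1)ℏ² = 30ℏ², so |L| = √30 ℏ.
The smallest angle corresponds to the largest L_z, i.e. m_l = l = 5, giving L_z = 5ℏ.
cos θ_min = 5/√30, so θ_min ≈ 24.1°.

θ_min ≈ 24.1°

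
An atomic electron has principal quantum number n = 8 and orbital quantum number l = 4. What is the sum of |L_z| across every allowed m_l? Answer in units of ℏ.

Σ|L_z| = 20 ℏ

The allowed m_l values are -4, -3, -2, -1, 0, 1, 2, 3, 4.
Σ|m_l| = 2·4(4+1)/2 = 20.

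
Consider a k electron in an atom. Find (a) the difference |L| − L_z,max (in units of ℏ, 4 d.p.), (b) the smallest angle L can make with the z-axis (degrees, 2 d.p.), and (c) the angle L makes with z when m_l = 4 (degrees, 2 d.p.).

K corresponds to l = 7.
|L| − L_z,max = (2√14 − 7)ℏ ≈ 0.4833ℏ.
cos θ_min = 7/√56, so θ_min ≈ 20.70°.
For m_l = 4: cos θ = 4/√56, θ ≈ 57.69°.

|L|−L_z,max ≈ 0.4833ℏ; θ_min ≈ 20.70°; θ(m_l=4) ≈ 57.69°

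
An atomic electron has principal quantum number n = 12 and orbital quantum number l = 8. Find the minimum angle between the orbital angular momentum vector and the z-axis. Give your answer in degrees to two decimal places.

|L| = √(l(l+1)) ℏ = 6√2 ℏ.
The smallest angle corresponds to the largest L_z, i.e. m_l = l = 8, giving L_z = 8ℏ.
cos θ_min = 8/√72, so θ_min ≈ 19.47°.

θ_min ≈ 19.47°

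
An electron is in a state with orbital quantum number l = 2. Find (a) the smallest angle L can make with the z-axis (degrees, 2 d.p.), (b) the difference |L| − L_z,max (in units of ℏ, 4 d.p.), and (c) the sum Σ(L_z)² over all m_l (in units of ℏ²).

θ_min ≈ 35.26°; |L|−L_z,max ≈ 0.4495ℏ; Σ(L_z)² = 10 ℏ²

cos θ_min = 2/√6, so θ_min ≈ 35.26°.
|L| − L_z,max = (√6 − 2)ℏ ≈ 0.4495ℏ.
Σ m_l² = 10, so Σ(L_z)² = 10 ℏ².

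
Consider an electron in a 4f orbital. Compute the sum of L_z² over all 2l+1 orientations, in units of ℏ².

For 4f, l = 3.
m_l ∈ {-3, -2, -1, 0, 1, 2, 3}.
Σ m_l² = l(l+1)(2l+1)/3 = 3·4·7/3 = 28.

Σ(L_z)² = 28 ℏ²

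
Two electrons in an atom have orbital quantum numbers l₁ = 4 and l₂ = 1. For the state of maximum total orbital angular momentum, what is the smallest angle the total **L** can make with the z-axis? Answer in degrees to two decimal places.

θ_min ≈ 24.09°

By the triangle rule, |l₁ − l₂| ≤ L ≤ l₁ + l₂.
Allowed values: L = 3, 4, 5.
The maximum is L = 5, with |L_tot| = ℏ√(5·6) = √30 ℏ.
The minimum angle with z is arccos(5/√30) ≈ 24.09°.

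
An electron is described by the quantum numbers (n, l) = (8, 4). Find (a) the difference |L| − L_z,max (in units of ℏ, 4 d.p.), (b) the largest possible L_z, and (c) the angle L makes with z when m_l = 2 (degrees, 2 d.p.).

|L| − L_z,max = (2√5 − 4)ℏ ≈ 0.4721ℏ.
L_z,max = lℏ = 4ℏ.
For m_l = 2: cos θ = 2/√20, θ ≈ 63.43°.

|L|−L_z,max ≈ 0.4721ℏ; L_z,max = 4ℏ; θ(m_l=2) ≈ 63.43°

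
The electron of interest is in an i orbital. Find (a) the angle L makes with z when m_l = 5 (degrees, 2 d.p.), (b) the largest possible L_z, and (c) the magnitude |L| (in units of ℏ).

θ(m_l=5) ≈ 39.51°; L_z,max = 6ℏ; |L| = √42 ℏ ≈ 6.481ℏ

The letter i corresponds to l = 6.
For m_l = 5: cos θ = 5/√42, θ ≈ 39.51°.
L_z,max = lℏ = 6ℏ.
|L| = ℏ√(6·7) = √42 ℏ ≈ 6.481ℏ.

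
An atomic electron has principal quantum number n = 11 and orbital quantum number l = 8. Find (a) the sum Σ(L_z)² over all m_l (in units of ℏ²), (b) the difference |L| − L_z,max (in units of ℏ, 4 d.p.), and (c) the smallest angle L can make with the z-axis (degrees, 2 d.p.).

Σ m_l² = 408, so Σ(L_z)² = 408 ℏ².
|L| − L_z,max = (6√2 − 8)ℏ ≈ 0.4853ℏ.
cos θ_min = 8/√72, so θ_min ≈ 19.47°.

Σ(L_z)² = 408 ℏ²; |L|−L_z,max ≈ 0.4853ℏ; θ_min ≈ 19.47°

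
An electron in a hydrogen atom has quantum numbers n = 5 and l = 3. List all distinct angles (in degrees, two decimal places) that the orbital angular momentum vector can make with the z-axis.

θ ∈ {30.00°, 54.74°, 73.22°, 90.00°, 106.78°, 125.26°, 150.00°}

|L|² = l(l+1)ℏ² = 12ℏ², so |L| = 2√3 ℏ.
cos θ = m_l/√12 for each m_l ∈ {-3, -2, -1, 0, 1, 2, 3}.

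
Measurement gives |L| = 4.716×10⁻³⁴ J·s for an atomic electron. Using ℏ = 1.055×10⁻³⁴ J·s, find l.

|L|/ℏ = (4.716×10⁻³⁴)/(1.055×10⁻³⁴) ≈ 4.470.
(|L|/ℏ)² = l(l+1) ≈ 19.98 ⇒ l = 4.

l = 4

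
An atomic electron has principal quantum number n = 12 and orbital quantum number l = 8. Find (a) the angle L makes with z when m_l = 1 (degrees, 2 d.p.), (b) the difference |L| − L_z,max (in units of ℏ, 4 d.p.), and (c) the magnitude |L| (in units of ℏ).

θ(m_l=1) ≈ 83.23°; |L|−L_z,max ≈ 0.4853ℏ; |L| = 6√2 ℏ ≈ 8.485ℏ

For m_l = 1: cos θ = 1/√72, θ ≈ 83.23°.
|L| − L_z,max = (6√2 − 8)ℏ ≈ 0.4853ℏ.
|L| = ℏ√(8·9) = 6√2 ℏ ≈ 8.485ℏ.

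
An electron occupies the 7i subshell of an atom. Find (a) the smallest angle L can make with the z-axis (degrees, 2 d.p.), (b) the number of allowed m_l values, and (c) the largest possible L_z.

θ_min ≈ 22.21°; 13 values; L_z,max = 6ℏ

For 7i, l = 6.
cos θ_min = 6/√42, so θ_min ≈ 22.21°.
There are 2l+1 = 13 values of m_l.
L_z,max = lℏ = 6ℏ.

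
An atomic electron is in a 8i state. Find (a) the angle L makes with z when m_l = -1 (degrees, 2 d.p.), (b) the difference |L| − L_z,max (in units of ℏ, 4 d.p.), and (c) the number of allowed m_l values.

θ(m_l=-1) ≈ 98.88°; |L|−L_z,max ≈ 0.4807ℏ; 13 values

The 8i subshell has l = 6.
For m_l = -1: cos θ = -1/√42, θ ≈ 98.88°.
|L| − L_z,max = (√42 − 6)ℏ ≈ 0.4807ℏ.
There are 2l+1 = 13 values of m_l.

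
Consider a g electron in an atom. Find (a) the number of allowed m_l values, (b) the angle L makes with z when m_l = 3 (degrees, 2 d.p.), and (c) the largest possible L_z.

For a g orbital, l = 4.
There are 2l+1 = 9 values of m_l.
For m_l = 3: cos θ = 3/√20, θ ≈ 47.87°.
L_z,max = lℏ = 4ℏ.

9 values; θ(m_l=3) ≈ 47.87°; L_z,max = 4ℏ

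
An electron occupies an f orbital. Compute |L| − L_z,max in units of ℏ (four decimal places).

An f state has l = 3.
|L| = 2√3 ℏ ≈ 3.4641ℏ, while L_z,max = lℏ = 3ℏ.
The difference is (2√3 − 3)ℏ ≈ 0.4641ℏ.

|L| − L_z,max ≈ 0.4641ℏ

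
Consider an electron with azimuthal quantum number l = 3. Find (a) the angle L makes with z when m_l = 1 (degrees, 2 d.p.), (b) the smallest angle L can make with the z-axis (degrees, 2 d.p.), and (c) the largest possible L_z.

θ(m_l=1) ≈ 73.22°; θ_min ≈ 30.00°; L_z,max = 3ℏ

For m_l = 1: cos θ = 1/√12, θ ≈ 73.22°.
cos θ_min = 3/√12, so θ_min ≈ 30.00°.
L_z,max = lℏ = 3ℏ.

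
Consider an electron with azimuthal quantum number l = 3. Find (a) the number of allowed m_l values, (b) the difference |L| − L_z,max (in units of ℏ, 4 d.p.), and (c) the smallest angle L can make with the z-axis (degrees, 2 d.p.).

7 values; |L|−L_z,max ≈ 0.4641ℏ; θ_min ≈ 30.00°

There are 2l+1 = 7 values of m_l.
|L| − L_z,max = (2√3 − 3)ℏ ≈ 0.4641ℏ.
cos θ_min = 3/√12, so θ_min ≈ 30.00°.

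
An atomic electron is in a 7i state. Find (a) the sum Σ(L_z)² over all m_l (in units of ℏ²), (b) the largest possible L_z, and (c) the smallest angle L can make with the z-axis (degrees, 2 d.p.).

Σ(L_z)² = 182 ℏ²; L_z,max = 6ℏ; θ_min ≈ 22.21°

7i means n = 7, l = 6.
Σ m_l² = 182, so Σ(L_z)² = 182 ℏ².
L_z,max = lℏ = 6ℏ.
cos θ_min = 6/√42, so θ_min ≈ 22.21°.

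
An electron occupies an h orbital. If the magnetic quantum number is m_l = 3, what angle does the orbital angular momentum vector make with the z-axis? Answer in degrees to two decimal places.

θ ≈ 56.79°

The letter h corresponds to l = 5.
|L| = ℏ√(l(l+1)) = √30 ℏ.
L_z = m_l ℏ = 3ℏ.
cos θ = L_z/|L| = 3/√30, so θ ≈ 56.79°.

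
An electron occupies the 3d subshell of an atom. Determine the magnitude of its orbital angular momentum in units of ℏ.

For 3d, l = 2.
|L| = ℏ√(l(l+1)) = ℏ√(2·3) = √6 ℏ

|L| = √6 ℏ ≈ 2.449ℏ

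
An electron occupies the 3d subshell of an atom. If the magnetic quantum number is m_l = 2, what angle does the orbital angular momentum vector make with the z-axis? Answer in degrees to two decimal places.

For 3d, l = 2.
|L| = ℏ√(l(l+1)) = √6 ℏ.
L_z = m_l ℏ = 2ℏ.
cos θ = L_z/|L| = 2/√6, so θ ≈ 35.26°.

θ ≈ 35.26°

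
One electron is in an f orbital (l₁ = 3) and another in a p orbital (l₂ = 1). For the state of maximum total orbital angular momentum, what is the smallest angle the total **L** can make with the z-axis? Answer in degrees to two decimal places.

θ_min ≈ 26.57°

L runs from |3 − 1| = 2 to 3 + 1 = 4.
Allowed values: L = 2, 3, 4.
The maximum is L = 4, with |L_tot| = ℏ√(4·5) = 2√5 ℏ.
The minimum angle with z is arccos(4/√20) ≈ 26.57°.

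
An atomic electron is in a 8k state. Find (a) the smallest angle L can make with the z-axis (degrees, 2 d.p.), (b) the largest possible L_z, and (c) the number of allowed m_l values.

For 8k, l = 7.
cos θ_min = 7/√56, so θ_min ≈ 20.70°.
L_z,max = lℏ = 7ℏ.
There are 2l+1 = 15 values of m_l.

θ_min ≈ 20.70°; L_z,max = 7ℏ; 15 values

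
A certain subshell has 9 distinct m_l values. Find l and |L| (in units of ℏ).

2l + 1 = 9 ⇒ l = 4.
|L| = ℏ√(l(l+1)) = ℏ√(4·5) = 2√5 ℏ.

l = 4, |L| = 2√5 ℏ ≈ 4.472ℏ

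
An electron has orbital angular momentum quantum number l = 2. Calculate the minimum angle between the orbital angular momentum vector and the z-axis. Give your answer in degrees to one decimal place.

θ_min ≈ 35.3°

|L|² = l(l+1)ℏ² = 6ℏ², so |L| = √6 ℏ.
The smallest angle corresponds to the largest L_z, i.e. m_l = l = 2, giving L_z = 2ℏ.
cos θ_min = 2/√6, so θ_min ≈ 35.3°.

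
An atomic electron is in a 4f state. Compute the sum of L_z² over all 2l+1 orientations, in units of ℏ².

Σ(L_z)² = 28 ℏ²

The 4f subshell has l = 3.
The allowed m_l values are -3, -2, -1, 0, 1, 2, 3.
Σ m_l² = 2·(1 + 4 + 9) = 28.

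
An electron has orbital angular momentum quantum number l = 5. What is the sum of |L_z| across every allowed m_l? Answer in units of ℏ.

Σ|L_z| = 30 ℏ

The allowed m_l values are -5, -4, -3, -2, -1, 0, 1, 2, 3, 4, 5.
Σ|m_l| = l(l+1) = 30.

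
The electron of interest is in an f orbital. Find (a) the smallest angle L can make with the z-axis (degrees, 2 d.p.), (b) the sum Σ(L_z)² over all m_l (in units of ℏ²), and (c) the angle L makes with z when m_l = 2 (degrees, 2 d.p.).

θ_min ≈ 30.00°; Σ(L_z)² = 28 ℏ²; θ(m_l=2) ≈ 54.74°

For an f orbital, l = 3.
cos θ_min = 3/√12, so θ_min ≈ 30.00°.
Σ m_l² = 28, so Σ(L_z)² = 28 ℏ².
For m_l = 2: cos θ = 2/√12, θ ≈ 54.74°.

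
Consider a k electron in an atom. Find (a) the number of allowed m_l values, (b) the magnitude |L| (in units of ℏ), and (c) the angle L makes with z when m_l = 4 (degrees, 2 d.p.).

15 values; |L| = 2√14 ℏ ≈ 7.483ℏ; θ(m_l=4) ≈ 57.69°

The letter k corresponds to l = 7.
There are 2l+1 = 15 values of m_l.
|L| = ℏ√(7·8) = 2√14 ℏ ≈ 7.483ℏ.
For m_l = 4: cos θ = 4/√56, θ ≈ 57.69°.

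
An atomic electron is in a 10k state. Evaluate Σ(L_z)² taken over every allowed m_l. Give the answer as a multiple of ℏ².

10k means n = 10, l = 7.
The allowed m_l values are -7, -6, -5, -4, -3, -2, -1, 0, 1, 2, 3, 4, 5, 6, 7.
Σ m_l² = 2·(1 + 4 + 9 + 16 + 25 + 36 + 49) = 280.

Σ(L_z)² = 280 ℏ²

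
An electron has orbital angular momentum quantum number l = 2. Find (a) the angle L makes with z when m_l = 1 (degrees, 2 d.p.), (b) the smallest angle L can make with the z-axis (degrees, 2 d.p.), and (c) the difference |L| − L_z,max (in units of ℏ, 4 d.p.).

θ(m_l=1) ≈ 65.91°; θ_min ≈ 35.26°; |L|−L_z,max ≈ 0.4495ℏ

For m_l = 1: cos θ = 1/√6, θ ≈ 65.91°.
cos θ_min = 2/√6, so θ_min ≈ 35.26°.
|L| − L_z,max = (√6 − 2)ℏ ≈ 0.4495ℏ.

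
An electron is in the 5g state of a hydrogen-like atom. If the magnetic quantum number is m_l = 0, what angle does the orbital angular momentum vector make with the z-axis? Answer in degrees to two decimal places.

θ ≈ 90.00°

For 5g, l = 4.
|L| = √(l(l+1)) ℏ = 2√5 ℏ.
L_z = m_l ℏ = 0ℏ.
cos θ = L_z/|L| = 0/√20, so θ ≈ 90.00°.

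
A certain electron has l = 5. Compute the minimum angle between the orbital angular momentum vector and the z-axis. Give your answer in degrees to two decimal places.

θ_min ≈ 24.09°

|L| = √(l(l+1)) ℏ = √30 ℏ.
The smallest angle corresponds to the largest L_z, i.e. m_l = l = 5, giving L_z = 5ℏ.
cos θ_min = 5/√30, so θ_min ≈ 24.09°.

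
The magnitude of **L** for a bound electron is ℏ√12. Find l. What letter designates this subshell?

Since |L|² = l(l+1)ℏ², l(l+1) = 12.
l² + l − 12 = 0 ⇒ l = 3.

l = 3 (f orbital)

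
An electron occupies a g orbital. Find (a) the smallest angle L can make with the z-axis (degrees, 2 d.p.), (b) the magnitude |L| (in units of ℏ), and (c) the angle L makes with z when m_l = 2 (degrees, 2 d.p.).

θ_min ≈ 26.57°; |L| = 2√5 ℏ ≈ 4.472ℏ; θ(m_l=2) ≈ 63.43°

A g state has l = 4.
cos θ_min = 4/√20, so θ_min ≈ 26.57°.
|L| = ℏ√(4·5) = 2√5 ℏ ≈ 4.472ℏ.
For m_l = 2: cos θ = 2/√20, θ ≈ 63.43°.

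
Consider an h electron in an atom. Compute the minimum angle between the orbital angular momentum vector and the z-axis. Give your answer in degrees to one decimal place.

θ_min ≈ 24.1°

For an h orbital, l = 5.
|L| = √(l(l+1)) ℏ = √30 ℏ.
The smallest angle corresponds to the largest L_z, i.e. m_l = l = 5, giving L_z = 5ℏ.
cos θ_min = 5/√30, so θ_min ≈ 24.1°.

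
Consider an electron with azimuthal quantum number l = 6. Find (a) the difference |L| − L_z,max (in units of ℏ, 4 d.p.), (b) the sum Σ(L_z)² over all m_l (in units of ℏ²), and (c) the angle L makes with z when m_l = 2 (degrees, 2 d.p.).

|L| − L_z,max = (√42 − 6)ℏ ≈ 0.4807ℏ.
Σ m_l² = 182, so Σ(L_z)² = 182 ℏ².
For m_l = 2: cos θ = 2/√42, θ ≈ 72.02°.

|L|−L_z,max ≈ 0.4807ℏ; Σ(L_z)² = 182 ℏ²; θ(m_l=2) ≈ 72.02°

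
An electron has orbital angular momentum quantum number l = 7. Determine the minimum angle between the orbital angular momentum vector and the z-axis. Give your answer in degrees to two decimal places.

|L| = √(l(l+1)) ℏ = 2√14 ℏ.
The smallest angle corresponds to the largest L_z, i.e. m_l = l = 7, giving L_z = 7ℏ.
cos θ_min = 7/√56, so θ_min ≈ 20.70°.

θ_min ≈ 20.70°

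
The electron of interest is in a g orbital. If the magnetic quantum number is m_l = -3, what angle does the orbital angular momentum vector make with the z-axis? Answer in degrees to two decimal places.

A g state has l = 4.
|L| = √(l(l+1)) ℏ = 2√5 ℏ.
L_z = m_l ℏ = −3ℏ.
cos θ = L_z/|L| = -3/√20, so θ ≈ 132.13°.

θ ≈ 132.13°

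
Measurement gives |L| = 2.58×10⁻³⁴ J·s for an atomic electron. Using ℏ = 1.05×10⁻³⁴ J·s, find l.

In units of ℏ, |L| ≈ 2.457.
(|L|/ℏ)² = l(l+1) ≈ 6.04 ⇒ l = 2.

l = 2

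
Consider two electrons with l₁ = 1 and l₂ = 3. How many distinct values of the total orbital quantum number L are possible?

3

L runs from |1 − 3| = 2 to 1 + 3 = 4.
So L can be 2, 3, 4.
That is 3 values.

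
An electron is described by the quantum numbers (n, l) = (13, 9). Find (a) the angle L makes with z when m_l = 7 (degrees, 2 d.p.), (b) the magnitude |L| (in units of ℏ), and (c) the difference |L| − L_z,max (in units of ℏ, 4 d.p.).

θ(m_l=7) ≈ 42.45°; |L| = 3√10 ℏ ≈ 9.487ℏ; |L|−L_z,max ≈ 0.4868ℏ

For m_l = 7: cos θ = 7/√90, θ ≈ 42.45°.
|L| = ℏ√(9·10) = 3√10 ℏ ≈ 9.487ℏ.
|L| − L_z,max = (3√10 − 9)ℏ ≈ 0.4868ℏ.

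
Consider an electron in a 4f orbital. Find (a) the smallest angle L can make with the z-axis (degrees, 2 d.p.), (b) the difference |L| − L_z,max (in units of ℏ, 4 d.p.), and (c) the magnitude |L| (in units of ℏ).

4f means n = 4, l = 3.
cos θ_min = 3/√12, so θ_min ≈ 30.00°.
|L| − L_z,max = (2√3 − 3)ℏ ≈ 0.4641ℏ.
|L| = ℏ√(3·4) = 2√3 ℏ ≈ 3.464ℏ.

θ_min ≈ 30.00°; |L|−L_z,max ≈ 0.4641ℏ; |L| = 2√3 ℏ ≈ 3.464ℏ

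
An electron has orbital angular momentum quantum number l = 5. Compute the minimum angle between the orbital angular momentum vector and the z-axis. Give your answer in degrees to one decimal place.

θ_min ≈ 24.1°

|L| = √(l(l+1)) ℏ = √30 ℏ.
The smallest angle corresponds to the largest L_z, i.e. m_l = l = 5, giving L_z = 5ℏ.
cos θ_min = 5/√30, so θ_min ≈ 24.1°.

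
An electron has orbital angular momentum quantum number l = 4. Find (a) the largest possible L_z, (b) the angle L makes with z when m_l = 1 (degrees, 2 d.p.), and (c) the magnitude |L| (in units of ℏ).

L_z,max = lℏ = 4ℏ.
For m_l = 1: cos θ = 1/√20, θ ≈ 77.08°.
|L| = ℏ√(4·5) = 2√5 ℏ ≈ 4.472ℏ.

L_z,max = 4ℏ; θ(m_l=1) ≈ 77.08°; |L| = 2√5 ℏ ≈ 4.472ℏ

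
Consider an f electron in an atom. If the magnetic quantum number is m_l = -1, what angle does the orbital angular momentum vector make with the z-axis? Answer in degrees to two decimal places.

F corresponds to l = 3.
|L| = √(l(l+1)) ℏ = 2√3 ℏ.
L_z = m_l ℏ = −1ℏ.
cos θ = L_z/|L| = -1/√12, so θ ≈ 106.78°.

θ ≈ 106.78°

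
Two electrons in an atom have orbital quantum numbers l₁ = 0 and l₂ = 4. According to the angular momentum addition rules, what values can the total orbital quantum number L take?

The total orbital quantum number L ranges from |l₁ − l₂| to l₁ + l₂ in integer steps.
So L can be 4.

L = 4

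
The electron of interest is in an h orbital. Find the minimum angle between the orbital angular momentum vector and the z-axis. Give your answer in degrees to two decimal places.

θ_min ≈ 24.09°

An h state has l = 5.
|L| = ℏ√(l(l+1)) = √30 ℏ.
The smallest angle corresponds to the largest L_z, i.e. m_l = l = 5, giving L_z = 5ℏ.
cos θ_min = 5/√30, so θ_min ≈ 24.09°.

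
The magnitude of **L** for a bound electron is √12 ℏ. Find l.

l = 3

|L| = ℏ√(l(l+1)), so l(l+1) = 12.
Solving: l = 3.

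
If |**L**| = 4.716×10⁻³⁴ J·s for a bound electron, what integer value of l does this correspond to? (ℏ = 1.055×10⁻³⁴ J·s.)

l = 4

In units of ℏ, |L| ≈ 4.470.
(|L|/ℏ)² = l(l+1) ≈ 19.98 ⇒ l = 4.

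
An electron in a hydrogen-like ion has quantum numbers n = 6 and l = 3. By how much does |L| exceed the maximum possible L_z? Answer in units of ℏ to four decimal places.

|L| − L_z,max ≈ 0.4641ℏ

|L| = 2√3 ℏ ≈ 3.4641ℏ, while L_z,max = lℏ = 3ℏ.
The difference is (2√3 − 3)ℏ ≈ 0.4641ℏ.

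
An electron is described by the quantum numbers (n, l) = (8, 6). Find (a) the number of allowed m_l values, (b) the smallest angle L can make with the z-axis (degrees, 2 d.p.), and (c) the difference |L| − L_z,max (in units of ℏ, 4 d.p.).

13 values; θ_min ≈ 22.21°; |L|−L_z,max ≈ 0.4807ℏ

There are 2l+1 = 13 values of m_l.
cos θ_min = 6/√42, so θ_min ≈ 22.21°.
|L| − L_z,max = (√42 − 6)ℏ ≈ 0.4807ℏ.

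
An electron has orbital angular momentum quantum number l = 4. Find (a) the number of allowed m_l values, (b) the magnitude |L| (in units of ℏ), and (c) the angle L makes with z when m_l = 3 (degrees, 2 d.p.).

9 values; |L| = 2√5 ℏ ≈ 4.472ℏ; θ(m_l=3) ≈ 47.87°

There are 2l+1 = 9 values of m_l.
|L| = ℏ√(4·5) = 2√5 ℏ ≈ 4.472ℏ.
For m_l = 3: cos θ = 3/√20, θ ≈ 47.87°.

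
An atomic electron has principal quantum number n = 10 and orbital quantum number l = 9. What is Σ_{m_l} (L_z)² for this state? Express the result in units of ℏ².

Σ(L_z)² = 570 ℏ²

m_l runs from −9 to 9, i.e. {-9, -8, -7, -6, -5, -4, -3, -2, -1, 0, 1, 2, 3, 4, 5, 6, 7, 8, 9}.
Σ m_l² = l(l+1)(2l+1)/3 = 9·10·19/3 = 570.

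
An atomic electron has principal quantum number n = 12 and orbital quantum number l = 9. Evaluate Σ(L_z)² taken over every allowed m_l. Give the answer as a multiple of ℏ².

m_l runs from −9 to 9, i.e. {-9, -8, -7, -6, -5, -4, -3, -2, -1, 0, 1, 2, 3, 4, 5, 6, 7, 8, 9}.
Σ m_l² = l(l+1)(2l+1)/3 = 9·10·19/3 = 570.

Σ(L_z)² = 570 ℏ²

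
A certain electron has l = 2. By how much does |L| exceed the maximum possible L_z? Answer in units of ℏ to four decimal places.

|L| − L_z,max ≈ 0.4495ℏ

|L| = √6 ℏ ≈ 2.4495ℏ, while L_z,max = lℏ = 2ℏ.
The difference is (√6 − 2)ℏ ≈ 0.4495ℏ.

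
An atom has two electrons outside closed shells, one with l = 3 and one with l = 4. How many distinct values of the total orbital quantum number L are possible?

7

By the triangle rule, |l₁ − l₂| ≤ L ≤ l₁ + l₂.
So L can be 1, 2, 3, 4, 5, 6, 7.
That is 7 values.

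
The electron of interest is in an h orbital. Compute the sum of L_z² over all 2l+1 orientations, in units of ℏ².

Σ(L_z)² = 110 ℏ²

An h state has l = 5.
m_l runs from −5 to 5, i.e. {-5, -4, -3, -2, -1, 0, 1, 2, 3, 4, 5}.
Summing m² from −5 to 5: Σ m_l² = 110.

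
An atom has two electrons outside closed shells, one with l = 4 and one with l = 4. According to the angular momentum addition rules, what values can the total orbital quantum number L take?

Angular momentum addition gives L = |l₁ − l₂|, …, l₁ + l₂.
Allowed values: L = 0, 1, 2, 3, 4, 5, 6, 7, 8.

L = 0, 1, 2, 3, 4, 5, 6, 7, 8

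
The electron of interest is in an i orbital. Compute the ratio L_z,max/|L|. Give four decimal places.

L_z,max/|L| = 0.9258

An i state has l = 6.
|L| = √42 ℏ ≈ 6.4807ℏ, while L_z,max = lℏ = 6ℏ.
L_z,max/|L| = 6/√42 = 0.9258.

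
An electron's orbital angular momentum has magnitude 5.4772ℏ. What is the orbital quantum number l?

Since |L|² = l(l+1)ℏ², l(l+1) = 30.
The positive root is l = 5.

l = 5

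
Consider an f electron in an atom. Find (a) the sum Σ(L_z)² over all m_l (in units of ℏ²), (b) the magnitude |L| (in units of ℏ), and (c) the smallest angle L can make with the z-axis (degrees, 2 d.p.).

Σ(L_z)² = 28 ℏ²; |L| = 2√3 ℏ ≈ 3.464ℏ; θ_min ≈ 30.00°

For an f orbital, l = 3.
Σ m_l² = 28, so Σ(L_z)² = 28 ℏ².
|L| = ℏ√(3·4) = 2√3 ℏ ≈ 3.464ℏ.
cos θ_min = 3/√12, so θ_min ≈ 30.00°.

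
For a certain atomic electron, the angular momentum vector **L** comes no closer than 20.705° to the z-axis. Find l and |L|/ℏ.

cos²θ_min = l/(l+1) = 0.8750.
Solving: l = 7.
Then |L| = ℏ√(7·8) = 2√14 ℏ.

l = 7, |L| = 2√14 ℏ ≈ 7.483ℏ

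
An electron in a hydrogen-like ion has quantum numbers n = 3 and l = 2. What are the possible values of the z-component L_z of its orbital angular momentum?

L_z ∈ {−2ℏ, −ℏ, 0, ℏ, 2ℏ}

L_z = m_l ℏ with m_l ranging from −l to +l in integer steps.
For l = 2: m_l ∈ {-2, -1, 0, 1, 2}.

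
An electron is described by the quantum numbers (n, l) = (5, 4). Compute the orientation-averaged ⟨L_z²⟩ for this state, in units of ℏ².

⟨L_z²⟩ = 6.667 ℏ²

m_l ∈ {-4, -3, -2, -1, 0, 1, 2, 3, 4}.
⟨L_z²⟩ = ℏ²·l(l+1)/3 = 6.667ℏ².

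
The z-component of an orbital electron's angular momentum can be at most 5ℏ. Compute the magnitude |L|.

|L| = √30 ℏ ≈ 5.477ℏ

The maximum L_z equals lℏ, giving l = 5.
Then |L| = ℏ√(5·6) = √30 ℏ.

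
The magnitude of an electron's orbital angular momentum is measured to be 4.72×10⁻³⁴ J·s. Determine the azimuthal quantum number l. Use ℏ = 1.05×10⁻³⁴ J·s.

l = 4

|L|/ℏ = (4.72×10⁻³⁴)/(1.05×10⁻³⁴) ≈ 4.495.
(|L|/ℏ)² = l(l+1) ≈ 20.21 ⇒ l = 4.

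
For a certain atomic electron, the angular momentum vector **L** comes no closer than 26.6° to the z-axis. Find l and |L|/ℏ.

l = 4, |L| = 2√5 ℏ ≈ 4.472ℏ

cos θ_min = l/√(l(l+1)) = √(l/(l+1)), so l/(l+1) = cos²(26.6°) = 0.7995.
l = cos²θ/sin²θ ≈ 4.
Then |L| = ℏ√(4·5) = 2√5 ℏ.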